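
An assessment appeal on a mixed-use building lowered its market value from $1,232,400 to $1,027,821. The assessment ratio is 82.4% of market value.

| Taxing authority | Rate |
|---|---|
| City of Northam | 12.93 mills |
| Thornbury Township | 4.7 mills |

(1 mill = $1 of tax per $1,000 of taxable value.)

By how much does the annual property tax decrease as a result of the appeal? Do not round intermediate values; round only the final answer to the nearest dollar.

$2,972

Old assessed value = $1,232,400 × 0.824 = $1,015,497.6
New assessed value = $1,027,821 × 0.824 = $846,924.504
Combined rate = 0.01293 + 0.0047 = 0.01763
Old tax = $1,015,497.6 × 0.01763 = $17,903.222688
New tax = $846,924.504 × 0.01763 = $14,931.27900552
Reduction = $17,903.222688 − $14,931.27900552 = $2,971.94368248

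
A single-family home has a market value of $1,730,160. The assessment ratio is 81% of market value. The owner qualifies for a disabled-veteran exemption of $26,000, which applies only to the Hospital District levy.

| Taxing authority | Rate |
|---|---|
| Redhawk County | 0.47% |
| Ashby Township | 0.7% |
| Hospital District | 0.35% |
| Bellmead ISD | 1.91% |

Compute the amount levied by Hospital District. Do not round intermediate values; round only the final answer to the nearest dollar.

$4,814

Assessed value = $1,730,160 × 0.81 = $1,401,429.6
Hospital District taxable value = $1,401,429.6 − $26,000 = $1,375,429.6
Hospital District levy = $1,375,429.6 × 0.0035 = $4,814.0036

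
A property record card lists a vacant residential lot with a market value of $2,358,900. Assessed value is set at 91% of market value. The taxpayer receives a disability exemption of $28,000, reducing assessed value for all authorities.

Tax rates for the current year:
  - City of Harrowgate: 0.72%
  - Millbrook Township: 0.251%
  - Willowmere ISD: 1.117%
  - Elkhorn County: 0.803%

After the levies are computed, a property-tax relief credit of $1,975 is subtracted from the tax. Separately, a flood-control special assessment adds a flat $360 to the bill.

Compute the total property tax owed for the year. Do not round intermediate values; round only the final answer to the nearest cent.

$59,633.70

Assessed value = $2,358,900 × 0.91 = $2,146,599
Taxable value = $2,146,599 − $28,000 = $2,118,599
City of Harrowgate: $2,118,599 × 0.0072 = $15,253.9128
Millbrook Township: $2,118,599 × 0.00251 = $5,317.68349
Willowmere ISD: $2,118,599 × 0.01117 = $23,664.75083
Elkhorn County: $2,118,599 × 0.00803 = $17,012.34997
Levies subtotal = $61,248.69709
After credit = $61,248.69709 − $1,975 = $59,273.69709
Total = $59,273.69709 + $360 = $59,633.69709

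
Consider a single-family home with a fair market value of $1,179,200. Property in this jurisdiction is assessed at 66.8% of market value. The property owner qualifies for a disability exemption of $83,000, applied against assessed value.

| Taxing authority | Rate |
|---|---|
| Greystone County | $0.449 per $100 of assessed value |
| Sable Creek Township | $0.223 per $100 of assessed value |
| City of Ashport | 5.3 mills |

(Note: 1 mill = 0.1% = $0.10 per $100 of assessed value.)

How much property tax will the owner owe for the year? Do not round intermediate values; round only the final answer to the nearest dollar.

Assessed value = $1,179,200 × 0.668 = $787,705.6
Taxable value = $787,705.6 − $83,000 = $704,705.6
Greystone County: $704,705.6 × 0.00449 = $3,164.128144
Sable Creek Township: $704,705.6 × 0.00223 = $1,571.493488
City of Ashport: $704,705.6 × 0.0053 = $3,734.93968
Total = $8,470.561312

$8,471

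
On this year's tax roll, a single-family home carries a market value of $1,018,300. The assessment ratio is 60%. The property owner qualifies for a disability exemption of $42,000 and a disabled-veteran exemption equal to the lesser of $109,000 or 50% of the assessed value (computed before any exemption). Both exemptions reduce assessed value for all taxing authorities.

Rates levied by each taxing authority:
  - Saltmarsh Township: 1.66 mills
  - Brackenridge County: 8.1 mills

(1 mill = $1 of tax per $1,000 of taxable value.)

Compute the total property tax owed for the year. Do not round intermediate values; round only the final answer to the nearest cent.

$4,489.40

Assessed value = $1,018,300 × 0.6 = $610,980
Disabled-veteran exemption = min($109,000, 50% × $610,980) = min($109,000, $305,490) = $109,000 (dollar cap binds)
Taxable value = $610,980 − $42,000 − $109,000 = $459,980
Saltmarsh Township: $459,980 × 0.00166 = $763.5668
Brackenridge County: $459,980 × 0.0081 = $3,725.838
Total = $4,489.4048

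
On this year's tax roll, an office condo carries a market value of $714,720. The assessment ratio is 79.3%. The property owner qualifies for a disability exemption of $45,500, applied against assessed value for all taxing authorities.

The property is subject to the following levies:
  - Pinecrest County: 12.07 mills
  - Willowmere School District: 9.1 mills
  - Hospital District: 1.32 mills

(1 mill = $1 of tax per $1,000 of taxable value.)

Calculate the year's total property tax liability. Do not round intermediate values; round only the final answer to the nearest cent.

$11,723.43

Assessed value = $714,720 × 0.793 = $566,772.96
Taxable value = $566,772.96 − $45,500 = $521,272.96
Pinecrest County: $521,272.96 × 0.01207 = $6,291.7646272
Willowmere School District: $521,272.96 × 0.0091 = $4,743.583936
Hospital District: $521,272.96 × 0.00132 = $688.0803072
Total = $6,291.7646272 + $4,743.583936 + $688.0803072 = $11,723.4288704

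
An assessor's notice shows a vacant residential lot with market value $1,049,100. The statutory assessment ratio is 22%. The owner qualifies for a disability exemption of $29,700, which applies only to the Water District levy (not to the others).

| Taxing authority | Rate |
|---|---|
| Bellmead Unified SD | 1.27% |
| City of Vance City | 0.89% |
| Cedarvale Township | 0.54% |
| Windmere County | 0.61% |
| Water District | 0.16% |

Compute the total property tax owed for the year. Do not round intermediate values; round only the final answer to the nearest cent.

Assessed value = $1,049,100 × 0.22 = $230,802
Bellmead Unified SD: $230,802 × 0.0127 = $2,931.1854
City of Vance City: $230,802 × 0.0089 = $2,054.1378
Cedarvale Township: $230,802 × 0.0054 = $1,246.3308
Windmere County: $230,802 × 0.0061 = $1,407.8922
Water District: ($230,802 − $29,700) × 0.0016 = $201,102 × 0.0016 = $321.7632
Total = $7,961.3094

$7,961.31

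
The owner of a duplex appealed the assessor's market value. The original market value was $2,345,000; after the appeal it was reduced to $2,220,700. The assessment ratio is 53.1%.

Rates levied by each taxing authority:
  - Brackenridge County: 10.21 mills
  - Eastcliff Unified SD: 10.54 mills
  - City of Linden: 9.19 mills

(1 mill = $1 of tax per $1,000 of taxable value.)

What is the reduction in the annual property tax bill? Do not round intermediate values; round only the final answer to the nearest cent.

Old assessed value = $2,345,000 × 0.531 = $1,245,195
New assessed value = $2,220,700 × 0.531 = $1,179,191.7
Combined rate = 0.01021 + 0.01054 + 0.00919 = 0.02994
Old tax = $1,245,195 × 0.02994 = $37,281.1383
New tax = $1,179,191.7 × 0.02994 = $35,304.999498
Reduction = $37,281.1383 − $35,304.999498 = $1,976.138802

$1,976.14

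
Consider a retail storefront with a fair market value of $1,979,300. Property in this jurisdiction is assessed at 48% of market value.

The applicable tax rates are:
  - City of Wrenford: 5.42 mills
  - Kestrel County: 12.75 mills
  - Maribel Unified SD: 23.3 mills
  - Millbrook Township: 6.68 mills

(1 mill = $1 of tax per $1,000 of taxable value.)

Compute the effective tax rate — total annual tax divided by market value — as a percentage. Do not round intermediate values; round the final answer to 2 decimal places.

2.31%

Assessed value = $1,979,300 × 0.48 = $950,064
City of Wrenford: $950,064 × 0.00542 = $5,149.34688
Kestrel County: $950,064 × 0.01275 = $12,113.316
Maribel Unified SD: $950,064 × 0.0233 = $22,136.4912
Millbrook Township: $950,064 × 0.00668 = $6,346.42752
Total tax = $45,745.5816
Effective rate = $45,745.5816 ÷ $1,979,300 = 2.31% of market value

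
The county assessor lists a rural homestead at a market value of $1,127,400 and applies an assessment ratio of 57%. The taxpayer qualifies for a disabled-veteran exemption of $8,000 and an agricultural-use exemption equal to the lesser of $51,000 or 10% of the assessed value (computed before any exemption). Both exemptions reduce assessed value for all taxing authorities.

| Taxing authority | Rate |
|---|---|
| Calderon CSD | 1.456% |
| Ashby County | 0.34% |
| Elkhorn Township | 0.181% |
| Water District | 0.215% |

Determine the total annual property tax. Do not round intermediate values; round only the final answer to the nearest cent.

Assessed value = $1,127,400 × 0.57 = $642,618
Agricultural-use exemption = min($51,000, 10% × $642,618) = min($51,000, $64,261.8) = $51,000 (dollar cap binds)
Taxable value = $642,618 − $8,000 − $51,000 = $583,618
Calderon CSD: $583,618 × 0.01456 = $8,497.47808
Ashby County: $583,618 × 0.0034 = $1,984.3012
Elkhorn Township: $583,618 × 0.00181 = $1,056.34858
Water District: $583,618 × 0.00215 = $1,254.7787
Total = $12,792.90656

$12,792.91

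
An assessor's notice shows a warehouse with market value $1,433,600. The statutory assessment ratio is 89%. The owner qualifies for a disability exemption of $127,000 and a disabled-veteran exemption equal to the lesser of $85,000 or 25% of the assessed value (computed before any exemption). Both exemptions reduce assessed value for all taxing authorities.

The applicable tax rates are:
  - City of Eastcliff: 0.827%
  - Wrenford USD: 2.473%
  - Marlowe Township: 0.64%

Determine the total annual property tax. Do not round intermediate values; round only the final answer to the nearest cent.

$41,917.82

Assessed value = $1,433,600 × 0.89 = $1,275,904
Disabled-veteran exemption = min($85,000, 25% × $1,275,904) = min($85,000, $318,976) = $85,000 (dollar cap binds)
Taxable value = $1,275,904 − $127,000 − $85,000 = $1,063,904
City of Eastcliff: $1,063,904 × 0.00827 = $8,798.48608
Wrenford USD: $1,063,904 × 0.02473 = $26,310.34592
Marlowe Township: $1,063,904 × 0.0064 = $6,808.9856
Total = $41,917.8176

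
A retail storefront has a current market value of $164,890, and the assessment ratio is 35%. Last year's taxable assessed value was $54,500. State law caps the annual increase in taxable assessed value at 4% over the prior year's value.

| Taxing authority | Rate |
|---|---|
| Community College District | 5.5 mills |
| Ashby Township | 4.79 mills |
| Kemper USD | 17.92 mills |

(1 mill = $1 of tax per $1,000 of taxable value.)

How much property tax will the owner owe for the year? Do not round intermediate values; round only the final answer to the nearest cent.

Uncapped assessed value = $164,890 × 0.35 = $57,711.5
Cap limit = $54,500 × 1.04 = $56,680
Taxable assessed value = min($57,711.5, $56,680) = $56,680 (cap binds)
Community College District: $56,680 × 0.0055 = $311.74
Ashby Township: $56,680 × 0.00479 = $271.4972
Kemper USD: $56,680 × 0.01792 = $1,015.7056
Total = $1,598.9428

$1,598.94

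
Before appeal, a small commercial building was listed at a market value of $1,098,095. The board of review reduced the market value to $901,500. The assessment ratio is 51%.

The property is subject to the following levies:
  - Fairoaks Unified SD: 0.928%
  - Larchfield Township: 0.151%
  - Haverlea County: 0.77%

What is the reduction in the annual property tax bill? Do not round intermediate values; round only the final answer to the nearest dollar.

Old assessed value = $1,098,095 × 0.51 = $560,028.45
New assessed value = $901,500 × 0.51 = $459,765
Combined rate = 0.00928 + 0.00151 + 0.0077 = 0.01849
Old tax = $560,028.45 × 0.01849 = $10,354.9260405
New tax = $459,765 × 0.01849 = $8,501.05485
Reduction = $10,354.9260405 − $8,501.05485 = $1,853.8711905

$1,854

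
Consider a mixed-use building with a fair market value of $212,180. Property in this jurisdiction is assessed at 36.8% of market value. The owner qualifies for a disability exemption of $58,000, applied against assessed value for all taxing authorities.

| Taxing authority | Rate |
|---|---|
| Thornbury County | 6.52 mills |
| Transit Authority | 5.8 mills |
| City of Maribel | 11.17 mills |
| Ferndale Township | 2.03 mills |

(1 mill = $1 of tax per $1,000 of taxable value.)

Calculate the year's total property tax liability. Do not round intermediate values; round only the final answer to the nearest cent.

Assessed value = $212,180 × 0.368 = $78,082.24
Taxable value = $78,082.24 − $58,000 = $20,082.24
Thornbury County: $20,082.24 × 0.00652 = $130.9362048
Transit Authority: $20,082.24 × 0.0058 = $116.476992
City of Maribel: $20,082.24 × 0.01117 = $224.3186208
Ferndale Township: $20,082.24 × 0.00203 = $40.7669472
Total = $130.9362048 + $116.476992 + $224.3186208 + $40.7669472 = $512.4987648

$512.50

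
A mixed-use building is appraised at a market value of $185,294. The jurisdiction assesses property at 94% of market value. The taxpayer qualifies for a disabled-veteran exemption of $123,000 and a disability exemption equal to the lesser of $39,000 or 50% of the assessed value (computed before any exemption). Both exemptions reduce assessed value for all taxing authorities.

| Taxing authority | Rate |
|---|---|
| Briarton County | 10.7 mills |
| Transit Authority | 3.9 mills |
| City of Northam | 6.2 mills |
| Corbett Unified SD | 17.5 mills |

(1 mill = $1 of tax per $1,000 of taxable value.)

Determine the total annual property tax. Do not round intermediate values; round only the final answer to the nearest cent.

Assessed value = $185,294 × 0.94 = $174,176.36
Disability exemption = min($39,000, 50% × $174,176.36) = min($39,000, $87,088.18) = $39,000 (dollar cap binds)
Taxable value = $174,176.36 − $123,000 − $39,000 = $12,176.36
Briarton County: $12,176.36 × 0.0107 = $130.287052
Transit Authority: $12,176.36 × 0.0039 = $47.487804
City of Northam: $12,176.36 × 0.0062 = $75.493432
Corbett Unified SD: $12,176.36 × 0.0175 = $213.0863
Total = $466.354588

$466.35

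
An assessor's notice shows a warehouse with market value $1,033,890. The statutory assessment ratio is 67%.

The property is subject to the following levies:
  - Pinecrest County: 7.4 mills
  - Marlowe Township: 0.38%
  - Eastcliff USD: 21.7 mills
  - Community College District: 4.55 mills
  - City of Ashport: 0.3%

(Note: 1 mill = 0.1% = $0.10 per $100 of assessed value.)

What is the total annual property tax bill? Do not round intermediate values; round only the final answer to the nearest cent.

$28,019.97

Assessed value = $1,033,890 × 0.67 = $692,706.3
Pinecrest County: $692,706.3 × 0.0074 = $5,126.02662
Marlowe Township: $692,706.3 × 0.0038 = $2,632.28394
Eastcliff USD: $692,706.3 × 0.0217 = $15,031.72671
Community College District: $692,706.3 × 0.00455 = $3,151.813665
City of Ashport: $692,706.3 × 0.003 = $2,078.1189
Total = $28,019.969835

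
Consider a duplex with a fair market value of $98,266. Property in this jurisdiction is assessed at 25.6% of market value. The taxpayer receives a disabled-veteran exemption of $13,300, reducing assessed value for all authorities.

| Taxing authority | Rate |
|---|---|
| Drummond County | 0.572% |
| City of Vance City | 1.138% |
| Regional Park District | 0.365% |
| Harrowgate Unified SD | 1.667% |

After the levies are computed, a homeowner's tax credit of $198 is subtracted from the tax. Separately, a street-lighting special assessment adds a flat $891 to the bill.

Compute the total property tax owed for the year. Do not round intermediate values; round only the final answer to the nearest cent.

Assessed value = $98,266 × 0.256 = $25,156.096
Taxable value = $25,156.096 − $13,300 = $11,856.096
Drummond County: $11,856.096 × 0.00572 = $67.81686912
City of Vance City: $11,856.096 × 0.01138 = $134.92237248
Regional Park District: $11,856.096 × 0.00365 = $43.2747504
Harrowgate Unified SD: $11,856.096 × 0.01667 = $197.64112032
Levies subtotal = $443.65511232
After credit = $443.65511232 − $198 = $245.65511232
Total = $245.65511232 + $891 = $1,136.65511232

$1,136.66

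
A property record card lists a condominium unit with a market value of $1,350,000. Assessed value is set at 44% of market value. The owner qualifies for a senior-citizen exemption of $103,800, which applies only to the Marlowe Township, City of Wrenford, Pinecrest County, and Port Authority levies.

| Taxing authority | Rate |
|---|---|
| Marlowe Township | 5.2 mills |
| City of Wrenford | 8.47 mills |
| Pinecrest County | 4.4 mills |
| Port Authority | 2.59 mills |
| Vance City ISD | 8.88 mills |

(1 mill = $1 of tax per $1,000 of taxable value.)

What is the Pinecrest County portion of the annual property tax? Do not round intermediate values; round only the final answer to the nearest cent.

$2,156.88

Assessed value = $1,350,000 × 0.44 = $594,000
Pinecrest County taxable value = $594,000 − $103,800 = $490,200
Pinecrest County levy = $490,200 × 0.0044 = $2,156.88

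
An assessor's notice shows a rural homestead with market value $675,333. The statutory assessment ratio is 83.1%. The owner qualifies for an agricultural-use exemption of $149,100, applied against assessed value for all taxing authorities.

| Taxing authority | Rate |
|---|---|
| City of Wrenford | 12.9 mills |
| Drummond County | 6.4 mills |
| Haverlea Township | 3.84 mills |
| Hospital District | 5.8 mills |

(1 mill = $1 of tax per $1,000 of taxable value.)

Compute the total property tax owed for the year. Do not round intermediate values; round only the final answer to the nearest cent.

Assessed value = $675,333 × 0.831 = $561,201.723
Taxable value = $561,201.723 − $149,100 = $412,101.723
City of Wrenford: $412,101.723 × 0.0129 = $5,316.1122267
Drummond County: $412,101.723 × 0.0064 = $2,637.4510272
Haverlea Township: $412,101.723 × 0.00384 = $1,582.47061632
Hospital District: $412,101.723 × 0.0058 = $2,390.1899934
Total = $5,316.1122267 + $2,637.4510272 + $1,582.47061632 + $2,390.1899934 = $11,926.22386362

$11,926.22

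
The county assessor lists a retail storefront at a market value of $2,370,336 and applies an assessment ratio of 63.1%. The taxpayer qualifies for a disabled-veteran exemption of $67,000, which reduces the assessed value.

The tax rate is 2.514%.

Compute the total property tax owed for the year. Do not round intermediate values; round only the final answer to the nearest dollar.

$35,917

Assessed value = $2,370,336 × 0.631 = $1,495,682.016
Taxable value = $1,495,682.016 − $67,000 = $1,428,682.016
Tax = $1,428,682.016 × 0.02514 = $35,917.06588224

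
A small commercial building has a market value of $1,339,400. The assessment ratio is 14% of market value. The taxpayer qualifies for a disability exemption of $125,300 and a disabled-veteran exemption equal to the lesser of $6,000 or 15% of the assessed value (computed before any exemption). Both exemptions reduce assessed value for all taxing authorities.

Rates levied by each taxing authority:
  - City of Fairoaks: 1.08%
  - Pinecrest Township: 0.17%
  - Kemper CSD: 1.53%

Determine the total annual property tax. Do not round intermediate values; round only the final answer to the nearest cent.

Assessed value = $1,339,400 × 0.14 = $187,516
Disabled-veteran exemption = min($6,000, 15% × $187,516) = min($6,000, $28,127.4) = $6,000 (dollar cap binds)
Taxable value = $187,516 − $125,300 − $6,000 = $56,216
City of Fairoaks: $56,216 × 0.0108 = $607.1328
Pinecrest Township: $56,216 × 0.0017 = $95.5672
Kemper CSD: $56,216 × 0.0153 = $860.1048
Total = $1,562.8048

$1,562.80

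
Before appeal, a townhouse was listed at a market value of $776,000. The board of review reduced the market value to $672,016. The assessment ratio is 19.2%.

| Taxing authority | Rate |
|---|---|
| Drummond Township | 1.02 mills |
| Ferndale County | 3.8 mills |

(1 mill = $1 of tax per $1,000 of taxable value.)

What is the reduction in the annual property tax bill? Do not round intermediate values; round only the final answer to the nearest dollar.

$96

Old assessed value = $776,000 × 0.192 = $148,992
New assessed value = $672,016 × 0.192 = $129,027.072
Combined rate = 0.00102 + 0.0038 = 0.00482
Old tax = $148,992 × 0.00482 = $718.14144
New tax = $129,027.072 × 0.00482 = $621.91048704
Reduction = $718.14144 − $621.91048704 = $96.23095296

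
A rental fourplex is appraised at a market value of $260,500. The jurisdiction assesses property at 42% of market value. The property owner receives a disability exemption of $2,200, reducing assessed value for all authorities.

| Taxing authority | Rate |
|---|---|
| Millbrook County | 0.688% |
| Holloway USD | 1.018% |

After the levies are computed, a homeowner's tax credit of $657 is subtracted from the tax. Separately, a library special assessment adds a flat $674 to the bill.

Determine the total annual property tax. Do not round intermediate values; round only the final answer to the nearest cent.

$1,846.00

Assessed value = $260,500 × 0.42 = $109,410
Taxable value = $109,410 − $2,200 = $107,210
Millbrook County: $107,210 × 0.00688 = $737.6048
Holloway USD: $107,210 × 0.01018 = $1,091.3978
Levies subtotal = $1,829.0026
After credit = $1,829.0026 − $657 = $1,172.0026
Total = $1,172.0026 + $674 = $1,846.0026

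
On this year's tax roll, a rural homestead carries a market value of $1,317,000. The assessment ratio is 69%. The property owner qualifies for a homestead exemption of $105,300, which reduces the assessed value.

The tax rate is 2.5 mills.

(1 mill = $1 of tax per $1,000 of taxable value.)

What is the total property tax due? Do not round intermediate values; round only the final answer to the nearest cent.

$2,008.58

Assessed value = $1,317,000 × 0.69 = $908,730
Taxable value = $908,730 − $105,300 = $803,430
Tax = $803,430 × 0.0025 = $2,008.575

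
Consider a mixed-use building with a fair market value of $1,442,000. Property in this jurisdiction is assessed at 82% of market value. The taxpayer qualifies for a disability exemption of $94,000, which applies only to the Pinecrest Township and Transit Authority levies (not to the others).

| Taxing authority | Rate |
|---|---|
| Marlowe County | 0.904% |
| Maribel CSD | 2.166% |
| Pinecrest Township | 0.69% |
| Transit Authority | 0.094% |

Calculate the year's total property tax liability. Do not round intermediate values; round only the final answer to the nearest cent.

$44,834.28

Assessed value = $1,442,000 × 0.82 = $1,182,440
Marlowe County: $1,182,440 × 0.00904 = $10,689.2576
Maribel CSD: $1,182,440 × 0.02166 = $25,611.6504
Pinecrest Township: ($1,182,440 − $94,000) × 0.0069 = $1,088,440 × 0.0069 = $7,510.236
Transit Authority: ($1,182,440 − $94,000) × 0.00094 = $1,088,440 × 0.00094 = $1,023.1336
Total = $44,834.2776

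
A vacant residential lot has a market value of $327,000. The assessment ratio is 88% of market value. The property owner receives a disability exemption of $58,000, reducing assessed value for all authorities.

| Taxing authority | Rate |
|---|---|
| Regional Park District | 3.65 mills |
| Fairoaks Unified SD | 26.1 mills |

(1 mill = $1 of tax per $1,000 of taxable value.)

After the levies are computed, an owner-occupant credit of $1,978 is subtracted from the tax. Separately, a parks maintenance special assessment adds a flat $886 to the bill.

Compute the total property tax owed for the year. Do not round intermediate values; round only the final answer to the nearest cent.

$5,743.36

Assessed value = $327,000 × 0.88 = $287,760
Taxable value = $287,760 − $58,000 = $229,760
Regional Park District: $229,760 × 0.00365 = $838.624
Fairoaks Unified SD: $229,760 × 0.0261 = $5,996.736
Levies subtotal = $6,835.36
After credit = $6,835.36 − $1,978 = $4,857.36
Total = $4,857.36 + $886 = $5,743.36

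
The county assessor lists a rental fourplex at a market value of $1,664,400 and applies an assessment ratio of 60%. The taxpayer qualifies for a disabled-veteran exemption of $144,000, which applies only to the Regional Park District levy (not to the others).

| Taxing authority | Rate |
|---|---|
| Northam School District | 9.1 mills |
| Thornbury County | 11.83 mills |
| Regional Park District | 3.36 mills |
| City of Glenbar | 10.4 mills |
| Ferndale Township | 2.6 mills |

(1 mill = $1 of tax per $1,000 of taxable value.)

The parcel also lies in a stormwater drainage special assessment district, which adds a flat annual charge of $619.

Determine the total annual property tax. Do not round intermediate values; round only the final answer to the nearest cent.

Assessed value = $1,664,400 × 0.6 = $998,640
Northam School District: $998,640 × 0.0091 = $9,087.624
Thornbury County: $998,640 × 0.01183 = $11,813.9112
Regional Park District: ($998,640 − $144,000) × 0.00336 = $854,640 × 0.00336 = $2,871.5904
City of Glenbar: $998,640 × 0.0104 = $10,385.856
Ferndale Township: $998,640 × 0.0026 = $2,596.464
Levies subtotal = $36,755.4456
Total = $36,755.4456 + $619 = $37,374.4456

$37,374.45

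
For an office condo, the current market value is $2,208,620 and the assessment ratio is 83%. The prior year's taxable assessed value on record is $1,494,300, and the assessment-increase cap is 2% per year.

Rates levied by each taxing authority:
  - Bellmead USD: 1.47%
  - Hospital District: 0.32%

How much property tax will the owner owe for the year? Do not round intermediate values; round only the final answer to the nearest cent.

$27,282.93

Uncapped assessed value = $2,208,620 × 0.83 = $1,833,154.6
Cap limit = $1,494,300 × 1.02 = $1,524,186
Taxable assessed value = min($1,833,154.6, $1,524,186) = $1,524,186 (cap binds)
Bellmead USD: $1,524,186 × 0.0147 = $22,405.5342
Hospital District: $1,524,186 × 0.0032 = $4,877.3952
Total = $27,282.9294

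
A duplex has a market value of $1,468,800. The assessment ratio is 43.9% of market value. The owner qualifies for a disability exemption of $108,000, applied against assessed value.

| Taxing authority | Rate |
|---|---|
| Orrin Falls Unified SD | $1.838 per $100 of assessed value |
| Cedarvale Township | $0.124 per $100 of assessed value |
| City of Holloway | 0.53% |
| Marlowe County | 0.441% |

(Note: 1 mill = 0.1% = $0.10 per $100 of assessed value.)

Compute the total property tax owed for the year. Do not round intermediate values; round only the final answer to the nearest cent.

Assessed value = $1,468,800 × 0.439 = $644,803.2
Taxable value = $644,803.2 − $108,000 = $536,803.2
Orrin Falls Unified SD: $536,803.2 × 0.01838 = $9,866.442816
Cedarvale Township: $536,803.2 × 0.00124 = $665.635968
City of Holloway: $536,803.2 × 0.0053 = $2,845.05696
Marlowe County: $536,803.2 × 0.00441 = $2,367.302112
Total = $15,744.437856

$15,744.44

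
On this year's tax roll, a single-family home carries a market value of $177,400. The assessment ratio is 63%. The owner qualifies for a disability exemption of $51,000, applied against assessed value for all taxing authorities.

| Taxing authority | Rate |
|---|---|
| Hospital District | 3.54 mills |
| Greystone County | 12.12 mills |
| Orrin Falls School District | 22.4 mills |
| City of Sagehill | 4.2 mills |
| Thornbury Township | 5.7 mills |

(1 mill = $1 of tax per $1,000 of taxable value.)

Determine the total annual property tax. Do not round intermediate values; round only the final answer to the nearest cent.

$2,914.15

Assessed value = $177,400 × 0.63 = $111,762
Taxable value = $111,762 − $51,000 = $60,762
Hospital District: $60,762 × 0.00354 = $215.09748
Greystone County: $60,762 × 0.01212 = $736.43544
Orrin Falls School District: $60,762 × 0.0224 = $1,361.0688
City of Sagehill: $60,762 × 0.0042 = $255.2004
Thornbury Township: $60,762 × 0.0057 = $346.3434
Total = $215.09748 + $736.43544 + $1,361.0688 + $255.2004 + $346.3434 = $2,914.14552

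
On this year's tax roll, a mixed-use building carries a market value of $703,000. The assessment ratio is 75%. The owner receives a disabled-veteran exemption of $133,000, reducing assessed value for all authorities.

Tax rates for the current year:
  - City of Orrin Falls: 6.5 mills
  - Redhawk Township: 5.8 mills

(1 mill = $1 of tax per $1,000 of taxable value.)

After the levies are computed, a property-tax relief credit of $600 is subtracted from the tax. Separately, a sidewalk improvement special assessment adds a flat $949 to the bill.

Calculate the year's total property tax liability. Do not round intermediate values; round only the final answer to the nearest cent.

$5,198.28

Assessed value = $703,000 × 0.75 = $527,250
Taxable value = $527,250 − $133,000 = $394,250
City of Orrin Falls: $394,250 × 0.0065 = $2,562.625
Redhawk Township: $394,250 × 0.0058 = $2,286.65
Levies subtotal = $4,849.275
After credit = $4,849.275 − $600 = $4,249.275
Total = $4,249.275 + $949 = $5,198.275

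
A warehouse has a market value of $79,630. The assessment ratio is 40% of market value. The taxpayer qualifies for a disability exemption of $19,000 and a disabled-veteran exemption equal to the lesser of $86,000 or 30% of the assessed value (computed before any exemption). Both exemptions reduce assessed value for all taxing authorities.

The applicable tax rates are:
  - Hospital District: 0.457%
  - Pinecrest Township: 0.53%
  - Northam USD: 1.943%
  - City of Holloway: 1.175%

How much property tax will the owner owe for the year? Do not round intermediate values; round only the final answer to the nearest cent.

Assessed value = $79,630 × 0.4 = $31,852
Disabled-veteran exemption = min($86,000, 30% × $31,852) = min($86,000, $9,555.6) = $9,555.6 (percentage binds)
Taxable value = $31,852 − $19,000 − $9,555.6 = $3,296.4
Hospital District: $3,296.4 × 0.00457 = $15.064548
Pinecrest Township: $3,296.4 × 0.0053 = $17.47092
Northam USD: $3,296.4 × 0.01943 = $64.049052
City of Holloway: $3,296.4 × 0.01175 = $38.7327
Total = $135.31722

$135.32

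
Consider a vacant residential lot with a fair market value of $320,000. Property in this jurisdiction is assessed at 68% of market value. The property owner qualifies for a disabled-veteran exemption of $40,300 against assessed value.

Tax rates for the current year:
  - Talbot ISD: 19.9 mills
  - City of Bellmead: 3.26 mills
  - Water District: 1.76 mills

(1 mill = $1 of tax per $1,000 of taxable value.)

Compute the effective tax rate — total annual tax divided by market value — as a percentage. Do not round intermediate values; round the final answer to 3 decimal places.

1.381%

Assessed value = $320,000 × 0.68 = $217,600
Taxable value = $217,600 − $40,300 = $177,300
Talbot ISD: $177,300 × 0.0199 = $3,528.27
City of Bellmead: $177,300 × 0.00326 = $577.998
Water District: $177,300 × 0.00176 = $312.048
Total tax = $4,418.316
Effective rate = $4,418.316 ÷ $320,000 = 1.381% of market value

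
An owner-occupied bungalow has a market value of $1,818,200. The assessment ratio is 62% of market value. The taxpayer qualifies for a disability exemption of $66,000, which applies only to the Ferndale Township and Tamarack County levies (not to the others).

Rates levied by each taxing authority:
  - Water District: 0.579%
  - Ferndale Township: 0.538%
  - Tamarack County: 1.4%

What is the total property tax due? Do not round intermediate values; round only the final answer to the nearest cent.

Assessed value = $1,818,200 × 0.62 = $1,127,284
Water District: $1,127,284 × 0.00579 = $6,526.97436
Ferndale Township: ($1,127,284 − $66,000) × 0.00538 = $1,061,284 × 0.00538 = $5,709.70792
Tamarack County: ($1,127,284 − $66,000) × 0.014 = $1,061,284 × 0.014 = $14,857.976
Total = $27,094.65828

$27,094.66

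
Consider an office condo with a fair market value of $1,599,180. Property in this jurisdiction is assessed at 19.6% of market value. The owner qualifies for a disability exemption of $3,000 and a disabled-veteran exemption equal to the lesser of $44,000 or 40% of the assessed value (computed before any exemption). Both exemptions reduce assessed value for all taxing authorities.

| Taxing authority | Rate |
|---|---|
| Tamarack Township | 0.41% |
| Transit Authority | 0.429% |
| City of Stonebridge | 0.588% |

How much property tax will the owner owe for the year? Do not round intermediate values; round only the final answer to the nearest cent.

$3,802.09

Assessed value = $1,599,180 × 0.196 = $313,439.28
Disabled-veteran exemption = min($44,000, 40% × $313,439.28) = min($44,000, $125,375.712) = $44,000 (dollar cap binds)
Taxable value = $313,439.28 − $3,000 − $44,000 = $266,439.28
Tamarack Township: $266,439.28 × 0.0041 = $1,092.401048
Transit Authority: $266,439.28 × 0.00429 = $1,143.0245112
City of Stonebridge: $266,439.28 × 0.00588 = $1,566.6629664
Total = $3,802.0885256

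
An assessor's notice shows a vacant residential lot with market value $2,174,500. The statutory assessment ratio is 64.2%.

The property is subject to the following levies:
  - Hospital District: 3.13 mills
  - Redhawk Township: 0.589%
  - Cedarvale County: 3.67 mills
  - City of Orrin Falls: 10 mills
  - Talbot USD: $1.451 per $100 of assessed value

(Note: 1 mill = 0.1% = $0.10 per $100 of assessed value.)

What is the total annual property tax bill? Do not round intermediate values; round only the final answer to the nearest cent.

$51,932.28

Assessed value = $2,174,500 × 0.642 = $1,396,029
Hospital District: $1,396,029 × 0.00313 = $4,369.57077
Redhawk Township: $1,396,029 × 0.00589 = $8,222.61081
Cedarvale County: $1,396,029 × 0.00367 = $5,123.42643
City of Orrin Falls: $1,396,029 × 0.01 = $13,960.29
Talbot USD: $1,396,029 × 0.01451 = $20,256.38079
Total = $51,932.2788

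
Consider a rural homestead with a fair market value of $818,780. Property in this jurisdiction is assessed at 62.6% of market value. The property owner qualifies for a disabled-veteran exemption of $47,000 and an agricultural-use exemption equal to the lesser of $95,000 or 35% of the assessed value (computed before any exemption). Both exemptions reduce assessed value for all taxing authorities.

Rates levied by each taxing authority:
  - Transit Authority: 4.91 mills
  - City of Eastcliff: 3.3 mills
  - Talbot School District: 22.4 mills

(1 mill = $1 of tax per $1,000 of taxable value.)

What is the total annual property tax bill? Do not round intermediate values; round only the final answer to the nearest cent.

Assessed value = $818,780 × 0.626 = $512,556.28
Agricultural-use exemption = min($95,000, 35% × $512,556.28) = min($95,000, $179,394.698) = $95,000 (dollar cap binds)
Taxable value = $512,556.28 − $47,000 − $95,000 = $370,556.28
Transit Authority: $370,556.28 × 0.00491 = $1,819.4313348
City of Eastcliff: $370,556.28 × 0.0033 = $1,222.835724
Talbot School District: $370,556.28 × 0.0224 = $8,300.460672
Total = $11,342.7277308

$11,342.73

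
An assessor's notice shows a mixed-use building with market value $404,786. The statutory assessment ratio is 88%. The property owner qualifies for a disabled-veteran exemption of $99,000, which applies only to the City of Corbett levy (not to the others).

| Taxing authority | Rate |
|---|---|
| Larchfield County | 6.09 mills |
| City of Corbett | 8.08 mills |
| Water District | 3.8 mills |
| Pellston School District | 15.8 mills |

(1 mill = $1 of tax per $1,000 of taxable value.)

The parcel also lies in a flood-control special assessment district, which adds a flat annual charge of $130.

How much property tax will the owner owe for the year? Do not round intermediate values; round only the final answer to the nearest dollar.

Assessed value = $404,786 × 0.88 = $356,211.68
Larchfield County: $356,211.68 × 0.00609 = $2,169.3291312
City of Corbett: ($356,211.68 − $99,000) × 0.00808 = $257,211.68 × 0.00808 = $2,078.2703744
Water District: $356,211.68 × 0.0038 = $1,353.604384
Pellston School District: $356,211.68 × 0.0158 = $5,628.144544
Levies subtotal = $11,229.3484336
Total = $11,229.3484336 + $130 = $11,359.3484336

$11,359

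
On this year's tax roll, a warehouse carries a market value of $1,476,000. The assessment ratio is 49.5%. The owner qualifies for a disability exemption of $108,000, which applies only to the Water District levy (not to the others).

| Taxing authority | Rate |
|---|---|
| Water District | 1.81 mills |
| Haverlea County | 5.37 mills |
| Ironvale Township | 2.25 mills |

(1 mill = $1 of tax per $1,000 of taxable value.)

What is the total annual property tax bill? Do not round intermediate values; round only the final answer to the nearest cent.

Assessed value = $1,476,000 × 0.495 = $730,620
Water District: ($730,620 − $108,000) × 0.00181 = $622,620 × 0.00181 = $1,126.9422
Haverlea County: $730,620 × 0.00537 = $3,923.4294
Ironvale Township: $730,620 × 0.00225 = $1,643.895
Total = $6,694.2666

$6,694.27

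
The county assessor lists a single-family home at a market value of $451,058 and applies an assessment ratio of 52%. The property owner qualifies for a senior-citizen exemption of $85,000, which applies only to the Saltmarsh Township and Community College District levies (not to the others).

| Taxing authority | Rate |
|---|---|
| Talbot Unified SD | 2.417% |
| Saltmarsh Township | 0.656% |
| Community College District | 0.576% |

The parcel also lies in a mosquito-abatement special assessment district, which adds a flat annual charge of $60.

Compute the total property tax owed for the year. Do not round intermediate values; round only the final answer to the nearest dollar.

$7,572

Assessed value = $451,058 × 0.52 = $234,550.16
Talbot Unified SD: $234,550.16 × 0.02417 = $5,669.0773672
Saltmarsh Township: ($234,550.16 − $85,000) × 0.00656 = $149,550.16 × 0.00656 = $981.0490496
Community College District: ($234,550.16 − $85,000) × 0.00576 = $149,550.16 × 0.00576 = $861.4089216
Levies subtotal = $7,511.5353384
Total = $7,511.5353384 + $60 = $7,571.5353384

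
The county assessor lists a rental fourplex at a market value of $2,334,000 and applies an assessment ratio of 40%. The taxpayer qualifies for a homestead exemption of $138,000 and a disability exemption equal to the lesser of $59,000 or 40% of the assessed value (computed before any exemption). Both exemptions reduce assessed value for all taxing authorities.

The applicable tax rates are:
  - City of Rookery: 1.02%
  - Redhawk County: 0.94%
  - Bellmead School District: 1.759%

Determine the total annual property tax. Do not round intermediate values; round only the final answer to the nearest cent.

Assessed value = $2,334,000 × 0.4 = $933,600
Disability exemption = min($59,000, 40% × $933,600) = min($59,000, $373,440) = $59,000 (dollar cap binds)
Taxable value = $933,600 − $138,000 − $59,000 = $736,600
City of Rookery: $736,600 × 0.0102 = $7,513.32
Redhawk County: $736,600 × 0.0094 = $6,924.04
Bellmead School District: $736,600 × 0.01759 = $12,956.794
Total = $27,394.154

$27,394.15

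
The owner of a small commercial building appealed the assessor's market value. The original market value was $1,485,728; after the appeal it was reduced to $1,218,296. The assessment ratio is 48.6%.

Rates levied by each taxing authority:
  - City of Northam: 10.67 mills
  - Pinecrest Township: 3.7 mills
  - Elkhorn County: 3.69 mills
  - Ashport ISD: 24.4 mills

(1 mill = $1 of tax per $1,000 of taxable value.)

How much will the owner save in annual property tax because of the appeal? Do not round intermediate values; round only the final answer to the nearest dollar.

$5,519

Old assessed value = $1,485,728 × 0.486 = $722,063.808
New assessed value = $1,218,296 × 0.486 = $592,091.856
Combined rate = 0.01067 + 0.0037 + 0.00369 + 0.0244 = 0.04246
Old tax = $722,063.808 × 0.04246 = $30,658.82928768
New tax = $592,091.856 × 0.04246 = $25,140.22020576
Reduction = $30,658.82928768 − $25,140.22020576 = $5,518.60908192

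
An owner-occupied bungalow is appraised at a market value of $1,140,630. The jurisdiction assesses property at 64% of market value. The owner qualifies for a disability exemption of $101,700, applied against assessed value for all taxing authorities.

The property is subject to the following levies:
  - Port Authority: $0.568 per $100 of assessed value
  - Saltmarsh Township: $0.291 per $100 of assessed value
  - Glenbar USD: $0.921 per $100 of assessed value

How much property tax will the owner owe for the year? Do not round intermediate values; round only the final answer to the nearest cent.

Assessed value = $1,140,630 × 0.64 = $730,003.2
Taxable value = $730,003.2 − $101,700 = $628,303.2
Port Authority: $628,303.2 × 0.00568 = $3,568.762176
Saltmarsh Township: $628,303.2 × 0.00291 = $1,828.362312
Glenbar USD: $628,303.2 × 0.00921 = $5,786.672472
Total = $3,568.762176 + $1,828.362312 + $5,786.672472 = $11,183.79696

$11,183.80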